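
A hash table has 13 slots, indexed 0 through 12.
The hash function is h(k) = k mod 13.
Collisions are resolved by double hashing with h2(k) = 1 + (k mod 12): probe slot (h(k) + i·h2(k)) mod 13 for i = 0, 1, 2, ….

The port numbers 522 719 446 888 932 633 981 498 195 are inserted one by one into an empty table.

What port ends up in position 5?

888

522 hashes to 2; slot 2 is free -> place at 2.
719 hashes to 4; slot 4 is free -> place at 4.
446 hashes to 4, h2=3; 4 taken -> place at 7.
888 hashes to 4, h2=1; 4 taken -> place at 5.
932 hashes to 9; slot 9 is free -> place at 9.
633 hashes to 9, h2=10; 9 taken -> place at 6.
981 hashes to 6, h2=10; 6 taken -> place at 3.
498 hashes to 4, h2=7; 4 taken -> place at 11.
195 hashes to 0; slot 0 is free -> place at 0.
Table: [195, _, 522, 981, 719, 888, 633, 446, _, 932, _, 498, _]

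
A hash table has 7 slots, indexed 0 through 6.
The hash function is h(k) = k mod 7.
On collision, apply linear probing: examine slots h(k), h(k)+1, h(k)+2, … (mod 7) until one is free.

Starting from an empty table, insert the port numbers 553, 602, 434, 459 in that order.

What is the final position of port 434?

553 hashes to 0; slot 0 is free -> place at 0.
602 hashes to 0; 0 taken -> place at 1.
434 hashes to 0; 0,1 taken -> place at 2.
459 hashes to 4; slot 4 is free -> place at 4.
Table: [553, 602, 434, ., 459, ., .]

2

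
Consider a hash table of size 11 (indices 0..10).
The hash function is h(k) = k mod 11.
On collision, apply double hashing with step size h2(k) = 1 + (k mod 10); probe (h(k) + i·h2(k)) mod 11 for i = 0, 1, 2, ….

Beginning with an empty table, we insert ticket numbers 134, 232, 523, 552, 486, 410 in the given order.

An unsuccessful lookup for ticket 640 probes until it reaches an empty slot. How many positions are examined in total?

Insert 134: h=2, slot 2 empty => index 2.
Insert 232: h=1, slot 1 empty => index 1.
Insert 523: h=6, slot 6 empty => index 6.
Insert 552: h=2, h2=3, slot 2 occupied => index 5.
Insert 486: h=2, h2=7, slot 2 occupied => index 9.
Insert 410: h=3, slot 3 empty => index 3.
Table: [., 232, 134, 410, ., 552, 523, ., ., 486, .]
Lookup 640: h=2, h2=1, probe 2,3,4 → slot 4 empty, not found.

3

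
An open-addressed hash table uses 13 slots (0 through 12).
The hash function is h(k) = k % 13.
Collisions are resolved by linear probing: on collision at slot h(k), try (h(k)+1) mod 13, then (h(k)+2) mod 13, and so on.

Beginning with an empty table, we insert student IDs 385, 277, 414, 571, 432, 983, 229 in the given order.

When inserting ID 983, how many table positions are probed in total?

Insert 385: h=8, slot 8 empty => index 8.
Insert 277: h=4, slot 4 empty => index 4.
Insert 414: h=11, slot 11 empty => index 11.
Insert 571: h=12, slot 12 empty => index 12.
Insert 432: h=3, slot 3 empty => index 3.
Insert 983: h=8, slot 8 occupied => index 9.
Insert 229: h=8, slots 8,9 occupied => index 10.
Table: [_, _, _, 432, 277, _, _, _, 385, 983, 229, 414, 571]

2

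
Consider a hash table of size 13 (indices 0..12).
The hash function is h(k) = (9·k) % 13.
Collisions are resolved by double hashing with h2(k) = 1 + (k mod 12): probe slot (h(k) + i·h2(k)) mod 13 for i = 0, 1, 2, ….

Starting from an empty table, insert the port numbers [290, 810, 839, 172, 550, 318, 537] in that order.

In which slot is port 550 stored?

8

290 hashes to 10; slot 10 is free => place at 10.
810 hashes to 10, h2=7; 10 taken => place at 4.
839 hashes to 11; slot 11 is free => place at 11.
172 hashes to 1; slot 1 is free => place at 1.
550 hashes to 10, h2=11; 10 taken => place at 8.
318 hashes to 2; slot 2 is free => place at 2.
537 hashes to 10, h2=10; 10 taken => place at 7.
Table: [∅, 172, 318, ∅, 810, ∅, ∅, 537, 550, ∅, 290, 839, ∅]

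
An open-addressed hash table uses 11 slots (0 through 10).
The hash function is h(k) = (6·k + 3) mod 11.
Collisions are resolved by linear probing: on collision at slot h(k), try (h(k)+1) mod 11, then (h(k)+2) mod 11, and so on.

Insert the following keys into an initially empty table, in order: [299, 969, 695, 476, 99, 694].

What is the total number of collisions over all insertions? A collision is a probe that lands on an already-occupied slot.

3

Insert 299: h=4, slot 4 empty → index 4.
Insert 969: h=9, slot 9 empty → index 9.
Insert 695: h=4, slot 4 occupied → index 5.
Insert 476: h=10, slot 10 empty → index 10.
Insert 99: h=3, slot 3 empty → index 3.
Insert 694: h=9, slots 9,10 occupied → index 0.
Table: [694, ∅, ∅, 99, 299, 695, ∅, ∅, ∅, 969, 476]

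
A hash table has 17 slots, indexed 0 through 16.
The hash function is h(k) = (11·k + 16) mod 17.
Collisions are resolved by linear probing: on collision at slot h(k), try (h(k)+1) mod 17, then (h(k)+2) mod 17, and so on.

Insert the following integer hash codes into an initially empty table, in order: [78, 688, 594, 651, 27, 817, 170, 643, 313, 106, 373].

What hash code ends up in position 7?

78

78 hashes to 7; slot 7 is free → place at 7.
688 hashes to 2; slot 2 is free → place at 2.
594 hashes to 5; slot 5 is free → place at 5.
651 hashes to 3; slot 3 is free → place at 3.
27 hashes to 7; 7 taken → place at 8.
817 hashes to 10; slot 10 is free → place at 10.
170 hashes to 16; slot 16 is free → place at 16.
643 hashes to 0; slot 0 is free → place at 0.
313 hashes to 8; 8 taken → place at 9.
106 hashes to 9; 9,10 taken → place at 11.
373 hashes to 5; 5 taken → place at 6.
Table: [643, —, 688, 651, —, 594, 373, 78, 27, 313, 817, 106, —, —, —, —, 170]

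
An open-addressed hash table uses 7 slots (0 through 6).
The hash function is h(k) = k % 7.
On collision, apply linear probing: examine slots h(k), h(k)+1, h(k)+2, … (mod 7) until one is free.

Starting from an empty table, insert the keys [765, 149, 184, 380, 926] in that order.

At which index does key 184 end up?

4

Insert 765: h=2, slot 2 empty -> index 2.
Insert 149: h=2, slot 2 occupied -> index 3.
Insert 184: h=2, slots 2,3 occupied -> index 4.
Insert 380: h=2, slots 2,3,4 occupied -> index 5.
Insert 926: h=2, slots 2,3,4,5 occupied -> index 6.
Table: [-, -, 765, 149, 184, 380, 926]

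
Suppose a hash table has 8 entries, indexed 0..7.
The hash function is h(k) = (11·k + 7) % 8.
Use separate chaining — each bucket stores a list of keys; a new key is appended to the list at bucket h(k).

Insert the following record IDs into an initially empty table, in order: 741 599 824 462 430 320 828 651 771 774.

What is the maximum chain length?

3

741 → bucket 6
599 → bucket 4
824 → bucket 7
462 → bucket 1
430 → bucket 1 (collision)
320 → bucket 7 (collision)
828 → bucket 3
651 → bucket 0
771 → bucket 0 (collision)
774 → bucket 1 (collision)
Final buckets:
0: 651 -> 771
1: 462 -> 430 -> 774
2: -
3: 828
4: 599
5: -
6: 741
7: 824 -> 320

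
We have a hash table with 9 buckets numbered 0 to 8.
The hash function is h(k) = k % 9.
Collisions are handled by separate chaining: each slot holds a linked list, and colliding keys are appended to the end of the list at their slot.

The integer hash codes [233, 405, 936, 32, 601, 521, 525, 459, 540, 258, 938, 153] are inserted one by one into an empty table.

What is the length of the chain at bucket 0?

Insert 233: h=8, bucket 8 empty -> new chain.
Insert 405: h=0, bucket 0 empty -> new chain.
Insert 936: h=0, bucket 0 nonempty -> append to chain.
Insert 32: h=5, bucket 5 empty -> new chain.
Insert 601: h=7, bucket 7 empty -> new chain.
Insert 521: h=8, bucket 8 nonempty -> append to chain.
Insert 525: h=3, bucket 3 empty -> new chain.
Insert 459: h=0, bucket 0 nonempty -> append to chain.
Insert 540: h=0, bucket 0 nonempty -> append to chain.
Insert 258: h=6, bucket 6 empty -> new chain.
Insert 938: h=2, bucket 2 empty -> new chain.
Insert 153: h=0, bucket 0 nonempty -> append to chain.
Final buckets:
0: 405 -> 936 -> 459 -> 540 -> 153
1: ∅
2: 938
3: 525
4: ∅
5: 32
6: 258
7: 601
8: 233 -> 521

5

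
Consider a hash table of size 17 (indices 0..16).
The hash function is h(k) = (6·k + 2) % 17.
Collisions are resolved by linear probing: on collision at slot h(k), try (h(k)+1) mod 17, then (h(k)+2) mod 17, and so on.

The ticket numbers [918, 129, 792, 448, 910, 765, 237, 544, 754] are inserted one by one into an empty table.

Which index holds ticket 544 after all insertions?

918 hashes to 2; slot 2 is free -> place at 2.
129 hashes to 11; slot 11 is free -> place at 11.
792 hashes to 11; 11 taken -> place at 12.
448 hashes to 4; slot 4 is free -> place at 4.
910 hashes to 5; slot 5 is free -> place at 5.
765 hashes to 2; 2 taken -> place at 3.
237 hashes to 13; slot 13 is free -> place at 13.
544 hashes to 2; 2,3,4,5 taken -> place at 6.
754 hashes to 4; 4,5,6 taken -> place at 7.
Table: [—, —, 918, 765, 448, 910, 544, 754, —, —, —, 129, 792, 237, —, —, —]

6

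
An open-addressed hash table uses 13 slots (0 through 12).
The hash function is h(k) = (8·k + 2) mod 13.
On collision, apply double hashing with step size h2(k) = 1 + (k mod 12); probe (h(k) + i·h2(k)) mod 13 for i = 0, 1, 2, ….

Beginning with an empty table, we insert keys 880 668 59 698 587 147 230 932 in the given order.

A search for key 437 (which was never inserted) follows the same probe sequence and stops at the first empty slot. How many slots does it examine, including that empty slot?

2

880 hashes to 9; slot 9 is free -> place at 9.
668 hashes to 3; slot 3 is free -> place at 3.
59 hashes to 6; slot 6 is free -> place at 6.
698 hashes to 9, h2=3; 9 taken -> place at 12.
587 hashes to 5; slot 5 is free -> place at 5.
147 hashes to 8; slot 8 is free -> place at 8.
230 hashes to 9, h2=3; 9,12 taken -> place at 2.
932 hashes to 9, h2=9; 9,5 taken -> place at 1.
Table: [—, 932, 230, 668, —, 587, 59, —, 147, 880, —, —, 698]
Lookup 437: h=1, h2=6, probe 1,7 → slot 7 empty, not found.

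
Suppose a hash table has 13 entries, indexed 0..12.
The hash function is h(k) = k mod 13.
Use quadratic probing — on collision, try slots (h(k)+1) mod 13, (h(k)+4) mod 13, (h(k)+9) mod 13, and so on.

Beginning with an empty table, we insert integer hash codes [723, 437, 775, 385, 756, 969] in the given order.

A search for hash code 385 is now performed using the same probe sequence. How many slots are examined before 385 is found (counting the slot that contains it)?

723: h=8 -> slot 8
437: h=8, probe 8,9 -> slot 9
775: h=8, probe 8,9,12 -> slot 12
385: h=8, probe 8,9,12,4 -> slot 4
756: h=2 -> slot 2
969: h=7 -> slot 7
Table: [—, —, 756, —, 385, —, —, 969, 723, 437, —, —, 775]
Lookup 385: h=8, probe 8,9,12,4 → found at 4.

4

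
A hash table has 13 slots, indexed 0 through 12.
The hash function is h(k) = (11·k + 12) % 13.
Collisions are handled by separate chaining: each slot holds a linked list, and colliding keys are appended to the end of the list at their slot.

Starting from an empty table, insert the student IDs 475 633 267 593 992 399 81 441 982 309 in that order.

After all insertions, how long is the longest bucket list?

475 -> bucket 11
633 -> bucket 7
267 -> bucket 11 (collision)
593 -> bucket 9
992 -> bucket 4
399 -> bucket 7 (collision)
81 -> bucket 6
441 -> bucket 1
982 -> bucket 11 (collision)
309 -> bucket 5
Final buckets:
0: _
1: 441
2: _
3: _
4: 992
5: 309
6: 81
7: 633 -> 399
8: _
9: 593
10: _
11: 475 -> 267 -> 982
12: _

3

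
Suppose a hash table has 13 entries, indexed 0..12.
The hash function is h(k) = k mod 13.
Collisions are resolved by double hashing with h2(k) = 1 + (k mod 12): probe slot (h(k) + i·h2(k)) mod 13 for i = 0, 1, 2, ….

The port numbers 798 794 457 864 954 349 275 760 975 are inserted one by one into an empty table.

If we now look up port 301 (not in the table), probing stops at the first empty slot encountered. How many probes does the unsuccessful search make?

4

798 hashes to 5; slot 5 is free → place at 5.
794 hashes to 1; slot 1 is free → place at 1.
457 hashes to 2; slot 2 is free → place at 2.
864 hashes to 6; slot 6 is free → place at 6.
954 hashes to 5, h2=7; 5 taken → place at 12.
349 hashes to 11; slot 11 is free → place at 11.
275 hashes to 2, h2=12; 2,1 taken → place at 0.
760 hashes to 6, h2=5; 6,11 taken → place at 3.
975 hashes to 0, h2=4; 0 taken → place at 4.
Table: [275, 794, 457, 760, 975, 798, 864, ∅, ∅, ∅, ∅, 349, 954]
Lookup 301: h=2, h2=2, probe 2,4,6,8 → slot 8 empty, not found.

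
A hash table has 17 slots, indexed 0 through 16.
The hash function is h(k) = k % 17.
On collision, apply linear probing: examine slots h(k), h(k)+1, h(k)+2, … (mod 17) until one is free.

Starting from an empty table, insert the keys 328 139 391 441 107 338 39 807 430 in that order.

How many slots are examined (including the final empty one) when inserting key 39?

3

Insert 328: h=5, slot 5 empty => index 5.
Insert 139: h=3, slot 3 empty => index 3.
Insert 391: h=0, slot 0 empty => index 0.
Insert 441: h=16, slot 16 empty => index 16.
Insert 107: h=5, slot 5 occupied => index 6.
Insert 338: h=15, slot 15 empty => index 15.
Insert 39: h=5, slots 5,6 occupied => index 7.
Insert 807: h=8, slot 8 empty => index 8.
Insert 430: h=5, slots 5,6,7,8 occupied => index 9.
Table: [391, _, _, 139, _, 328, 107, 39, 807, 430, _, _, _, _, _, 338, 441]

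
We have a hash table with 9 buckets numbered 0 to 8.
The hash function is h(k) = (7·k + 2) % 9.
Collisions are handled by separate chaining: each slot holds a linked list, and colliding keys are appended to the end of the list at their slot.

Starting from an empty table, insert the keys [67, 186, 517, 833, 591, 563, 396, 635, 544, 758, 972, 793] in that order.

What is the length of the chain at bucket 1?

3

Insert 67: h=3, bucket 3 empty -> new chain.
Insert 186: h=8, bucket 8 empty -> new chain.
Insert 517: h=3, bucket 3 nonempty -> append to chain.
Insert 833: h=1, bucket 1 empty -> new chain.
Insert 591: h=8, bucket 8 nonempty -> append to chain.
Insert 563: h=1, bucket 1 nonempty -> append to chain.
Insert 396: h=2, bucket 2 empty -> new chain.
Insert 635: h=1, bucket 1 nonempty -> append to chain.
Insert 544: h=3, bucket 3 nonempty -> append to chain.
Insert 758: h=7, bucket 7 empty -> new chain.
Insert 972: h=2, bucket 2 nonempty -> append to chain.
Insert 793: h=0, bucket 0 empty -> new chain.
Final buckets:
0: 793
1: 833 -> 563 -> 635
2: 396 -> 972
3: 67 -> 517 -> 544
4: .
5: .
6: .
7: 758
8: 186 -> 591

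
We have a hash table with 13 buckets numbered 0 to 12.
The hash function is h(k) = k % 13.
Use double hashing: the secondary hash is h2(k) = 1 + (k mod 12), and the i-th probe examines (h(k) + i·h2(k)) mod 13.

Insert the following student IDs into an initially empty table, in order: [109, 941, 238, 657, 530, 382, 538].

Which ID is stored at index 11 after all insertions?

941

109 hashes to 5; slot 5 is free -> place at 5.
941 hashes to 5, h2=6; 5 taken -> place at 11.
238 hashes to 4; slot 4 is free -> place at 4.
657 hashes to 7; slot 7 is free -> place at 7.
530 hashes to 10; slot 10 is free -> place at 10.
382 hashes to 5, h2=11; 5 taken -> place at 3.
538 hashes to 5, h2=11; 5,3 taken -> place at 1.
Table: [_, 538, _, 382, 238, 109, _, 657, _, _, 530, 941, _]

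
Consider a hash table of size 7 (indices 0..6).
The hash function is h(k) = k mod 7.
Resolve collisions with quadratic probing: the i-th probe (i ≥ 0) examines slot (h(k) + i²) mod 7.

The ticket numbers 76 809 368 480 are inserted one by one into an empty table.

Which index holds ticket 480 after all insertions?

1

Insert 76: h=6, slot 6 empty → index 6.
Insert 809: h=4, slot 4 empty → index 4.
Insert 368: h=4, slot 4 occupied → index 5.
Insert 480: h=4, slots 4,5 occupied → index 1.
Table: [_, 480, _, _, 809, 368, 76]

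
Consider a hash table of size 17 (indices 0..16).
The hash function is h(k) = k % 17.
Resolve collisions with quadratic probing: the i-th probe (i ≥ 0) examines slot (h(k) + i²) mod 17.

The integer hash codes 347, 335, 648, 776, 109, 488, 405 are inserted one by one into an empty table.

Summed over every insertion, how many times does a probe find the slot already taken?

2

Insert 347: h=7, slot 7 empty → index 7.
Insert 335: h=12, slot 12 empty → index 12.
Insert 648: h=2, slot 2 empty → index 2.
Insert 776: h=11, slot 11 empty → index 11.
Insert 109: h=7, slot 7 occupied → index 8.
Insert 488: h=12, slot 12 occupied → index 13.
Insert 405: h=14, slot 14 empty → index 14.
Table: [—, —, 648, —, —, —, —, 347, 109, —, —, 776, 335, 488, 405, —, —]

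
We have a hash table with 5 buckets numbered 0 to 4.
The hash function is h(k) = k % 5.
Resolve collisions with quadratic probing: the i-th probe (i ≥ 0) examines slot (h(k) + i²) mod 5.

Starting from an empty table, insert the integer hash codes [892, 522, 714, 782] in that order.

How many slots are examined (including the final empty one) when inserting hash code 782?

892: h=2 => slot 2
522: h=2, probe 2,3 => slot 3
714: h=4 => slot 4
782: h=2, probe 2,3,1 => slot 1
Table: [_, 782, 892, 522, 714]

3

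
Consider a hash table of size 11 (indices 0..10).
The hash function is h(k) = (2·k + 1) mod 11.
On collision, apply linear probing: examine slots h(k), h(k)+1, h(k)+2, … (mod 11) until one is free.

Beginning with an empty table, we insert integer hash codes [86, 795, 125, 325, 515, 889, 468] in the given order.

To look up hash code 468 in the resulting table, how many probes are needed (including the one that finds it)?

2

86 hashes to 8; slot 8 is free => place at 8.
795 hashes to 7; slot 7 is free => place at 7.
125 hashes to 9; slot 9 is free => place at 9.
325 hashes to 2; slot 2 is free => place at 2.
515 hashes to 8; 8,9 taken => place at 10.
889 hashes to 8; 8,9,10 taken => place at 0.
468 hashes to 2; 2 taken => place at 3.
Table: [889, ∅, 325, 468, ∅, ∅, ∅, 795, 86, 125, 515]
Lookup 468: h=2, probe 2,3 → found at 3.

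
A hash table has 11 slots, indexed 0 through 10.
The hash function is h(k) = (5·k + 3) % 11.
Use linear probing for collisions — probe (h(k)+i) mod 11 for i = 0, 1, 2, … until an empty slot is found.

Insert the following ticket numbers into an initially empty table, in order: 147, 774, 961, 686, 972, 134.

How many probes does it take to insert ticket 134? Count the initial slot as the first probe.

5

147: h=1 => slot 1
774: h=1, probe 1,2 => slot 2
961: h=1, probe 1,2,3 => slot 3
686: h=1, probe 1,2,3,4 => slot 4
972: h=1, probe 1,2,3,4,5 => slot 5
134: h=2, probe 2,3,4,5,6 => slot 6
Table: [∅, 147, 774, 961, 686, 972, 134, ∅, ∅, ∅, ∅]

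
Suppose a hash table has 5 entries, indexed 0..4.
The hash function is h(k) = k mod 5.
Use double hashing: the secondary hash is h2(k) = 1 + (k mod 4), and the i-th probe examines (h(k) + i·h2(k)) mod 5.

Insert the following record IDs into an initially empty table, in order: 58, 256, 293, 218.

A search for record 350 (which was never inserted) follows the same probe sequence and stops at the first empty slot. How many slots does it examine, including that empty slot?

58: h=3 -> slot 3
256: h=1 -> slot 1
293: h=3, h2=2, probe 3,0 -> slot 0
218: h=3, h2=3, probe 3,1,4 -> slot 4
Table: [293, 256, ∅, 58, 218]
Lookup 350: h=0, h2=3, probe 0,3,1,4,2 → slot 2 empty, not found.

5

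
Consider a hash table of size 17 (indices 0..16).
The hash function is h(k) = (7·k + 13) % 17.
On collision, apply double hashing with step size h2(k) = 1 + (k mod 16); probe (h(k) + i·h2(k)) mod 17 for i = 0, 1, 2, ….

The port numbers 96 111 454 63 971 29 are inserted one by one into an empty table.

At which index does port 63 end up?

96: h=5 → slot 5
111: h=8 → slot 8
454: h=12 → slot 12
63: h=12, h2=16, probe 12,11 → slot 11
971: h=10 → slot 10
29: h=12, h2=14, probe 12,9 → slot 9
Table: [—, —, —, —, —, 96, —, —, 111, 29, 971, 63, 454, —, —, —, —]

11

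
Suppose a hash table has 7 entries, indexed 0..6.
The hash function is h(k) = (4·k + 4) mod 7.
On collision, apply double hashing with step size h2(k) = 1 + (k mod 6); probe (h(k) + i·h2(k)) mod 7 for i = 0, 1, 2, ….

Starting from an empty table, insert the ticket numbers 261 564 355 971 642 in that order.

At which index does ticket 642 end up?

Insert 261: h=5, slot 5 empty -> index 5.
Insert 564: h=6, slot 6 empty -> index 6.
Insert 355: h=3, slot 3 empty -> index 3.
Insert 971: h=3, h2=6, slot 3 occupied -> index 2.
Insert 642: h=3, h2=1, slot 3 occupied -> index 4.
Table: [∅, ∅, 971, 355, 642, 261, 564]

4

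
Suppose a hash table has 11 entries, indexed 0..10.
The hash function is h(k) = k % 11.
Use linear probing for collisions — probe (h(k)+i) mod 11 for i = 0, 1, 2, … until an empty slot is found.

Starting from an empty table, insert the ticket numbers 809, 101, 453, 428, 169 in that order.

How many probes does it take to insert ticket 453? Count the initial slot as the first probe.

2

809: h=6 -> slot 6
101: h=2 -> slot 2
453: h=2, probe 2,3 -> slot 3
428: h=10 -> slot 10
169: h=4 -> slot 4
Table: [—, —, 101, 453, 169, —, 809, —, —, —, 428]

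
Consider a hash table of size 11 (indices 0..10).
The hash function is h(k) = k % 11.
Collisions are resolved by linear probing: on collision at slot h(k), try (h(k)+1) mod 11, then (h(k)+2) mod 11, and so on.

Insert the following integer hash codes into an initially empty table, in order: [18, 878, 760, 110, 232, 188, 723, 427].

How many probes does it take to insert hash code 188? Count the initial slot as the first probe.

3

Insert 18: h=7, slot 7 empty → index 7.
Insert 878: h=9, slot 9 empty → index 9.
Insert 760: h=1, slot 1 empty → index 1.
Insert 110: h=0, slot 0 empty → index 0.
Insert 232: h=1, slot 1 occupied → index 2.
Insert 188: h=1, slots 1,2 occupied → index 3.
Insert 723: h=8, slot 8 empty → index 8.
Insert 427: h=9, slot 9 occupied → index 10.
Table: [110, 760, 232, 188, ., ., ., 18, 723, 878, 427]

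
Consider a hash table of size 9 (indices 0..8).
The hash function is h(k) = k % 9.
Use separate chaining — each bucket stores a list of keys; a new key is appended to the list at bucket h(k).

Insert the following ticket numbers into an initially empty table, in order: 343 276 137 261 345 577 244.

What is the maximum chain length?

Insert 343: h=1, bucket 1 empty → new chain.
Insert 276: h=6, bucket 6 empty → new chain.
Insert 137: h=2, bucket 2 empty → new chain.
Insert 261: h=0, bucket 0 empty → new chain.
Insert 345: h=3, bucket 3 empty → new chain.
Insert 577: h=1, bucket 1 nonempty → append to chain.
Insert 244: h=1, bucket 1 nonempty → append to chain.
Final buckets:
0: 261
1: 343 -> 577 -> 244
2: 137
3: 345
4: -
5: -
6: 276
7: -
8: -

3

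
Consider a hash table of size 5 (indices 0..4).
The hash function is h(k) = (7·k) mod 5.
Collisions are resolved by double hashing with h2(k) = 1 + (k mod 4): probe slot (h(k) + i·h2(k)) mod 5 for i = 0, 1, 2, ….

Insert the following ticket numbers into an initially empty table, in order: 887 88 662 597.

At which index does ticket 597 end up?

3

887: h=4 -> slot 4
88: h=1 -> slot 1
662: h=4, h2=3, probe 4,2 -> slot 2
597: h=4, h2=2, probe 4,1,3 -> slot 3
Table: [_, 88, 662, 597, 887]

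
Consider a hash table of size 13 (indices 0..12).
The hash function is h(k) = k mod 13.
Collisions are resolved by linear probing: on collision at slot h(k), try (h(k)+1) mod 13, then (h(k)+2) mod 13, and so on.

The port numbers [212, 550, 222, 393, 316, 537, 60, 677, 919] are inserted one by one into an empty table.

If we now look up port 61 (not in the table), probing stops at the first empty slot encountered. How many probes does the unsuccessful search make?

Insert 212: h=4, slot 4 empty => index 4.
Insert 550: h=4, slot 4 occupied => index 5.
Insert 222: h=1, slot 1 empty => index 1.
Insert 393: h=3, slot 3 empty => index 3.
Insert 316: h=4, slots 4,5 occupied => index 6.
Insert 537: h=4, slots 4,5,6 occupied => index 7.
Insert 60: h=8, slot 8 empty => index 8.
Insert 677: h=1, slot 1 occupied => index 2.
Insert 919: h=9, slot 9 empty => index 9.
Table: [—, 222, 677, 393, 212, 550, 316, 537, 60, 919, —, —, —]
Lookup 61: h=9, probe 9,10 → slot 10 empty, not found.

2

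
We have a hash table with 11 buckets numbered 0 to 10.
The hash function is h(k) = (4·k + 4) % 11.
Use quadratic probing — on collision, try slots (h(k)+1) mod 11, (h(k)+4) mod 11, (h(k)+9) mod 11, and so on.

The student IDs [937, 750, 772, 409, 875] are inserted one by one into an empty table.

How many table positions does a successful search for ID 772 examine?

3

Insert 937: h=1, slot 1 empty → index 1.
Insert 750: h=1, slot 1 occupied → index 2.
Insert 772: h=1, slots 1,2 occupied → index 5.
Insert 409: h=1, slots 1,2,5 occupied → index 10.
Insert 875: h=6, slot 6 empty → index 6.
Table: [—, 937, 750, —, —, 772, 875, —, —, —, 409]
Lookup 772: h=1, probe 1,2,5 → found at 5.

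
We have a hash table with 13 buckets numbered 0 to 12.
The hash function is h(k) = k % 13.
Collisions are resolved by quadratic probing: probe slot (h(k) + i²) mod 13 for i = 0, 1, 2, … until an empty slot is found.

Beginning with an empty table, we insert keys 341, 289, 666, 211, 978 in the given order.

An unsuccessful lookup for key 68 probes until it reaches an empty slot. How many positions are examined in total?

341 hashes to 3; slot 3 is free -> place at 3.
289 hashes to 3; 3 taken -> place at 4.
666 hashes to 3; 3,4 taken -> place at 7.
211 hashes to 3; 3,4,7 taken -> place at 12.
978 hashes to 3; 3,4,7,12 taken -> place at 6.
Table: [-, -, -, 341, 289, -, 978, 666, -, -, -, -, 211]
Lookup 68: h=3, probe 3,4,7,12,6,2 → slot 2 empty, not found.

6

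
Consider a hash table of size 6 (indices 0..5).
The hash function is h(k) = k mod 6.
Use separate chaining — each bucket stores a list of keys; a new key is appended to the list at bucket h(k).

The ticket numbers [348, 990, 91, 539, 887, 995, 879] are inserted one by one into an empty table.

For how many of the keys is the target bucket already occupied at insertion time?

3

348 -> bucket 0
990 -> bucket 0 (collision)
91 -> bucket 1
539 -> bucket 5
887 -> bucket 5 (collision)
995 -> bucket 5 (collision)
879 -> bucket 3
Final buckets:
0: 348 -> 990
1: 91
2: _
3: 879
4: _
5: 539 -> 887 -> 995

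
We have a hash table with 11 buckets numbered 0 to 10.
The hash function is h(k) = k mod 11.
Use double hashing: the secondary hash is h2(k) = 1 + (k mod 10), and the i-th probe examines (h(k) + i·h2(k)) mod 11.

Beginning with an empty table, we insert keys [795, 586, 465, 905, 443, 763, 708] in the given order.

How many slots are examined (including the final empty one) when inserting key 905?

795 hashes to 3; slot 3 is free → place at 3.
586 hashes to 3, h2=7; 3 taken → place at 10.
465 hashes to 3, h2=6; 3 taken → place at 9.
905 hashes to 3, h2=6; 3,9 taken → place at 4.
443 hashes to 3, h2=4; 3 taken → place at 7.
763 hashes to 4, h2=4; 4 taken → place at 8.
708 hashes to 4, h2=9; 4 taken → place at 2.
Table: [., ., 708, 795, 905, ., ., 443, 763, 465, 586]

3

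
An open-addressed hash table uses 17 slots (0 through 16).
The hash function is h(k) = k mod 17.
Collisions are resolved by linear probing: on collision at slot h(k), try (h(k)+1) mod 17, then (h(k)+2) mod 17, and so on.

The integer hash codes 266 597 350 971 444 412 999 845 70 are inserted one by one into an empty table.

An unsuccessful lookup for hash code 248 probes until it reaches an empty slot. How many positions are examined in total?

266 hashes to 11; slot 11 is free → place at 11.
597 hashes to 2; slot 2 is free → place at 2.
350 hashes to 10; slot 10 is free → place at 10.
971 hashes to 2; 2 taken → place at 3.
444 hashes to 2; 2,3 taken → place at 4.
412 hashes to 4; 4 taken → place at 5.
999 hashes to 13; slot 13 is free → place at 13.
845 hashes to 12; slot 12 is free → place at 12.
70 hashes to 2; 2,3,4,5 taken → place at 6.
Table: [∅, ∅, 597, 971, 444, 412, 70, ∅, ∅, ∅, 350, 266, 845, 999, ∅, ∅, ∅]
Lookup 248: h=10, probe 10,11,12,13,14 → slot 14 empty, not found.

5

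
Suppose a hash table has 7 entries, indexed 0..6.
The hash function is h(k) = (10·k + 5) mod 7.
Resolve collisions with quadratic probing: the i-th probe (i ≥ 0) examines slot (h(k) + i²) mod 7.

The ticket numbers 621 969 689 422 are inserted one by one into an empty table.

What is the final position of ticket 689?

621: h=6 -> slot 6
969: h=0 -> slot 0
689: h=0, probe 0,1 -> slot 1
422: h=4 -> slot 4
Table: [969, 689, ∅, ∅, 422, ∅, 621]

1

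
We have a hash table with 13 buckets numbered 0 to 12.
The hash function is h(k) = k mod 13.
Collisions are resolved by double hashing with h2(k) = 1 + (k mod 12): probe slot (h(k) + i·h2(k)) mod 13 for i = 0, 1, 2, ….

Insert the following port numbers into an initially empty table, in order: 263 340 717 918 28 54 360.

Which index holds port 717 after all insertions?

12

Insert 263: h=3, slot 3 empty => index 3.
Insert 340: h=2, slot 2 empty => index 2.
Insert 717: h=2, h2=10, slot 2 occupied => index 12.
Insert 918: h=8, slot 8 empty => index 8.
Insert 28: h=2, h2=5, slot 2 occupied => index 7.
Insert 54: h=2, h2=7, slot 2 occupied => index 9.
Insert 360: h=9, h2=1, slot 9 occupied => index 10.
Table: [-, -, 340, 263, -, -, -, 28, 918, 54, 360, -, 717]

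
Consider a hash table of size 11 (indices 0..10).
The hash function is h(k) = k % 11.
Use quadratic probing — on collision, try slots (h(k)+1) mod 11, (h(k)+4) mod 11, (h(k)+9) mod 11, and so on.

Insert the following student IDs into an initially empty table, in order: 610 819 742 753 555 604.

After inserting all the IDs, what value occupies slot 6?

819

Insert 610: h=5, slot 5 empty -> index 5.
Insert 819: h=5, slot 5 occupied -> index 6.
Insert 742: h=5, slots 5,6 occupied -> index 9.
Insert 753: h=5, slots 5,6,9 occupied -> index 3.
Insert 555: h=5, slots 5,6,9,3 occupied -> index 10.
Insert 604: h=10, slot 10 occupied -> index 0.
Table: [604, _, _, 753, _, 610, 819, _, _, 742, 555]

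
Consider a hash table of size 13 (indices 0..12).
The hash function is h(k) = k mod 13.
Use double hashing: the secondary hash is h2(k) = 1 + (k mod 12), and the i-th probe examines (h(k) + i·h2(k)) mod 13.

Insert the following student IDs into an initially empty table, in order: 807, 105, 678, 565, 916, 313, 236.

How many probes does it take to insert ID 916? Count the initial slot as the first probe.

3

807: h=1 → slot 1
105: h=1, h2=10, probe 1,11 → slot 11
678: h=2 → slot 2
565: h=6 → slot 6
916: h=6, h2=5, probe 6,11,3 → slot 3
313: h=1, h2=2, probe 1,3,5 → slot 5
236: h=2, h2=9, probe 2,11,7 → slot 7
Table: [_, 807, 678, 916, _, 313, 565, 236, _, _, _, 105, _]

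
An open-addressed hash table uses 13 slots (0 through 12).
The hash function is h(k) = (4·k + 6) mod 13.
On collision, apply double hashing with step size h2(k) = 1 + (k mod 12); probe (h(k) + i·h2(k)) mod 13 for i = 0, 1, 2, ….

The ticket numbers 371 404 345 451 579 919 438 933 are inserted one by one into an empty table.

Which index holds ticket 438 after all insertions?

371: h=8 => slot 8
404: h=10 => slot 10
345: h=8, h2=10, probe 8,5 => slot 5
451: h=3 => slot 3
579: h=8, h2=4, probe 8,12 => slot 12
919: h=3, h2=8, probe 3,11 => slot 11
438: h=3, h2=7, probe 3,10,4 => slot 4
933: h=7 => slot 7
Table: [., ., ., 451, 438, 345, ., 933, 371, ., 404, 919, 579]

4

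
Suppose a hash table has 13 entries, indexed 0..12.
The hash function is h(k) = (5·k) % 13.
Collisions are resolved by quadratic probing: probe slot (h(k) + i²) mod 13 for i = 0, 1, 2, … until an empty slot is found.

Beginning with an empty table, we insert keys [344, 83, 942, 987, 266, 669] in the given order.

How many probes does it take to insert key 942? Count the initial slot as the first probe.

Insert 344: h=4, slot 4 empty → index 4.
Insert 83: h=12, slot 12 empty → index 12.
Insert 942: h=4, slot 4 occupied → index 5.
Insert 987: h=8, slot 8 empty → index 8.
Insert 266: h=4, slots 4,5,8 occupied → index 0.
Insert 669: h=4, slots 4,5,8,0 occupied → index 7.
Table: [266, ., ., ., 344, 942, ., 669, 987, ., ., ., 83]

2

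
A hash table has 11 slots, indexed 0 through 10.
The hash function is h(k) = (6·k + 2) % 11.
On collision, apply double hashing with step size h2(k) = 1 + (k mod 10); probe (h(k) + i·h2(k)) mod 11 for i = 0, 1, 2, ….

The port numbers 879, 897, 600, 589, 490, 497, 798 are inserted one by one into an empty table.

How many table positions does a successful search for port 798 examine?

879 hashes to 7; slot 7 is free => place at 7.
897 hashes to 5; slot 5 is free => place at 5.
600 hashes to 5, h2=1; 5 taken => place at 6.
589 hashes to 5, h2=10; 5 taken => place at 4.
490 hashes to 5, h2=1; 5,6,7 taken => place at 8.
497 hashes to 3; slot 3 is free => place at 3.
798 hashes to 5, h2=9; 5,3 taken => place at 1.
Table: [., 798, ., 497, 589, 897, 600, 879, 490, ., .]
Lookup 798: h=5, h2=9, probe 5,3,1 → found at 1.

3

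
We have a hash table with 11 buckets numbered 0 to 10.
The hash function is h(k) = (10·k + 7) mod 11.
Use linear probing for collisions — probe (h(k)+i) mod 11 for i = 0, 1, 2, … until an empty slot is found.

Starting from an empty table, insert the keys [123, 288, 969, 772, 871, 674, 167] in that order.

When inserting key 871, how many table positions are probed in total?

123: h=5 → slot 5
288: h=5, probe 5,6 → slot 6
969: h=6, probe 6,7 → slot 7
772: h=5, probe 5,6,7,8 → slot 8
871: h=5, probe 5,6,7,8,9 → slot 9
674: h=4 → slot 4
167: h=5, probe 5,6,7,8,9,10 → slot 10
Table: [_, _, _, _, 674, 123, 288, 969, 772, 871, 167]

5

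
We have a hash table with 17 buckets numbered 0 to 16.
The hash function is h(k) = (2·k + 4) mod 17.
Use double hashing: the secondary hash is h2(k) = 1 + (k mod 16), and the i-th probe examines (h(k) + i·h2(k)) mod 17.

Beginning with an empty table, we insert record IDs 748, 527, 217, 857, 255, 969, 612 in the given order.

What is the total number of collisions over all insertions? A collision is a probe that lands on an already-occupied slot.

5

748 hashes to 4; slot 4 is free -> place at 4.
527 hashes to 4, h2=16; 4 taken -> place at 3.
217 hashes to 13; slot 13 is free -> place at 13.
857 hashes to 1; slot 1 is free -> place at 1.
255 hashes to 4, h2=16; 4,3 taken -> place at 2.
969 hashes to 4, h2=10; 4 taken -> place at 14.
612 hashes to 4, h2=5; 4 taken -> place at 9.
Table: [-, 857, 255, 527, 748, -, -, -, -, 612, -, -, -, 217, 969, -, -]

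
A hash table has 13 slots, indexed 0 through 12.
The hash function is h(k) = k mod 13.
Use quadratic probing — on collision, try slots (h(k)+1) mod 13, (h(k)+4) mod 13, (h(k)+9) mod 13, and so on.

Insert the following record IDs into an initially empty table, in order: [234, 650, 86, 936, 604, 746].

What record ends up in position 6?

Insert 234: h=0, slot 0 empty -> index 0.
Insert 650: h=0, slot 0 occupied -> index 1.
Insert 86: h=8, slot 8 empty -> index 8.
Insert 936: h=0, slots 0,1 occupied -> index 4.
Insert 604: h=6, slot 6 empty -> index 6.
Insert 746: h=5, slot 5 empty -> index 5.
Table: [234, 650, -, -, 936, 746, 604, -, 86, -, -, -, -]

604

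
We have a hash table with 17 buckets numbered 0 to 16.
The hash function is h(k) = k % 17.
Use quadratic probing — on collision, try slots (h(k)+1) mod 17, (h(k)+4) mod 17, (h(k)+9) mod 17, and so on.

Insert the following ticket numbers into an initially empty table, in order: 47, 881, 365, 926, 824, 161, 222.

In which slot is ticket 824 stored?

12

47: h=13 => slot 13
881: h=14 => slot 14
365: h=8 => slot 8
926: h=8, probe 8,9 => slot 9
824: h=8, probe 8,9,12 => slot 12
161: h=8, probe 8,9,12,0 => slot 0
222: h=1 => slot 1
Table: [161, 222, ., ., ., ., ., ., 365, 926, ., ., 824, 47, 881, ., .]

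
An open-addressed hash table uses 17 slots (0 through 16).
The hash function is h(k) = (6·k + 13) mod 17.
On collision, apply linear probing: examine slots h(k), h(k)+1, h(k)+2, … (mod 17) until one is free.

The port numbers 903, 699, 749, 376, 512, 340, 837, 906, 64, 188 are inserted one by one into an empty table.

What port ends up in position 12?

906

903 hashes to 8; slot 8 is free → place at 8.
699 hashes to 8; 8 taken → place at 9.
749 hashes to 2; slot 2 is free → place at 2.
376 hashes to 8; 8,9 taken → place at 10.
512 hashes to 8; 8,9,10 taken → place at 11.
340 hashes to 13; slot 13 is free → place at 13.
837 hashes to 3; slot 3 is free → place at 3.
906 hashes to 9; 9,10,11 taken → place at 12.
64 hashes to 6; slot 6 is free → place at 6.
188 hashes to 2; 2,3 taken → place at 4.
Table: [-, -, 749, 837, 188, -, 64, -, 903, 699, 376, 512, 906, 340, -, -, -]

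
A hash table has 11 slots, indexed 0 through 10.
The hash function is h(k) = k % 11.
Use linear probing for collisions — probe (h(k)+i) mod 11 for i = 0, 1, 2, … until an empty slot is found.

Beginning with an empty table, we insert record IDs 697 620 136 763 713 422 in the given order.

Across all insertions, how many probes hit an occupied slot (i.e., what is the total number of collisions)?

Insert 697: h=4, slot 4 empty → index 4.
Insert 620: h=4, slot 4 occupied → index 5.
Insert 136: h=4, slots 4,5 occupied → index 6.
Insert 763: h=4, slots 4,5,6 occupied → index 7.
Insert 713: h=9, slot 9 empty → index 9.
Insert 422: h=4, slots 4,5,6,7 occupied → index 8.
Table: [_, _, _, _, 697, 620, 136, 763, 422, 713, _]

10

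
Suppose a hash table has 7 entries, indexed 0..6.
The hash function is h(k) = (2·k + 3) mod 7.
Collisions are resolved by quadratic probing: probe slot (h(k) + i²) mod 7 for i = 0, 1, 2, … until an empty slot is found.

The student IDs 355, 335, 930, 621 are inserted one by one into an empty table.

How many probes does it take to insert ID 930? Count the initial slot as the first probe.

2

Insert 355: h=6, slot 6 empty -> index 6.
Insert 335: h=1, slot 1 empty -> index 1.
Insert 930: h=1, slot 1 occupied -> index 2.
Insert 621: h=6, slot 6 occupied -> index 0.
Table: [621, 335, 930, ., ., ., 355]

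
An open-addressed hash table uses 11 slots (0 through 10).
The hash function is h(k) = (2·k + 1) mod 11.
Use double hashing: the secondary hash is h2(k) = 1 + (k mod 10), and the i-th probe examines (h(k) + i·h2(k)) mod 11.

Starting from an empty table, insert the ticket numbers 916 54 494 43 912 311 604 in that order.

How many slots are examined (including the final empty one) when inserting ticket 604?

Insert 916: h=7, slot 7 empty → index 7.
Insert 54: h=10, slot 10 empty → index 10.
Insert 494: h=10, h2=5, slot 10 occupied → index 4.
Insert 43: h=10, h2=4, slot 10 occupied → index 3.
Insert 912: h=10, h2=3, slot 10 occupied → index 2.
Insert 311: h=7, h2=2, slot 7 occupied → index 9.
Insert 604: h=10, h2=5, slots 10,4,9,3 occupied → index 8.
Table: [_, _, 912, 43, 494, _, _, 916, 604, 311, 54]

5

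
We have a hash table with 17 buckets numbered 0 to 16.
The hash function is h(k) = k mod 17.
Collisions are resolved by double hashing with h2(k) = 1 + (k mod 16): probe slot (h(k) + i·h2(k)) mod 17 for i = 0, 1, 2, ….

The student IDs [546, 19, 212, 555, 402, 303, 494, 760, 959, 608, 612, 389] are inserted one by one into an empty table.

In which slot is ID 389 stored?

4

Insert 546: h=2, slot 2 empty -> index 2.
Insert 19: h=2, h2=4, slot 2 occupied -> index 6.
Insert 212: h=8, slot 8 empty -> index 8.
Insert 555: h=11, slot 11 empty -> index 11.
Insert 402: h=11, h2=3, slot 11 occupied -> index 14.
Insert 303: h=14, h2=16, slot 14 occupied -> index 13.
Insert 494: h=1, slot 1 empty -> index 1.
Insert 760: h=12, slot 12 empty -> index 12.
Insert 959: h=7, slot 7 empty -> index 7.
Insert 608: h=13, h2=1, slots 13,14 occupied -> index 15.
Insert 612: h=0, slot 0 empty -> index 0.
Insert 389: h=15, h2=6, slot 15 occupied -> index 4.
Table: [612, 494, 546, ., 389, ., 19, 959, 212, ., ., 555, 760, 303, 402, 608, .]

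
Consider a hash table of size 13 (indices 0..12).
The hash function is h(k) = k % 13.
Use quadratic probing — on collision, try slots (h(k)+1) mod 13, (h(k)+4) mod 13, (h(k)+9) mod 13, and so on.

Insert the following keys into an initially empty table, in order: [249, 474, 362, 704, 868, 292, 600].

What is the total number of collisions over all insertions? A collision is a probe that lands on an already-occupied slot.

249 hashes to 2; slot 2 is free → place at 2.
474 hashes to 6; slot 6 is free → place at 6.
362 hashes to 11; slot 11 is free → place at 11.
704 hashes to 2; 2 taken → place at 3.
868 hashes to 10; slot 10 is free → place at 10.
292 hashes to 6; 6 taken → place at 7.
600 hashes to 2; 2,3,6,11 taken → place at 5.
Table: [_, _, 249, 704, _, 600, 474, 292, _, _, 868, 362, _]

6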